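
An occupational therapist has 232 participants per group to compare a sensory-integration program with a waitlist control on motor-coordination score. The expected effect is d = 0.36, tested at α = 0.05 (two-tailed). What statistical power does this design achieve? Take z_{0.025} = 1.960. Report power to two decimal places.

power ≈ 0.97

For two equal groups, power = Φ(d·√(n/2) − z_{α/2}).
d·√(n/2) = 0.36 × √(232/2) = 0.36 × 10.770 = 3.877.
z_β = 3.877 − 1.960 = 1.917.
Power = Φ(1.917) = 0.972.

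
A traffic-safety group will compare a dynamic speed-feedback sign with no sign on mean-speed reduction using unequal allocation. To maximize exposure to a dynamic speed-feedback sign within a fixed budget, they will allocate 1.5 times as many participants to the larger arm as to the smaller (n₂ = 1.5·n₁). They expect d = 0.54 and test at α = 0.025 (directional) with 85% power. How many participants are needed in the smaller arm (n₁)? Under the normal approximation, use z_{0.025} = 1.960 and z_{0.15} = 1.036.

With allocation ratio k = n₂/n₁ = 1.5, Var(x̄₁−x̄₂) = σ²(1/n₁ + 1/(k·n₁)) = σ²·(k+1)/(k·n₁).
So n₁ = (1 + 1/k)·((z_{α} + z_β)/d)² = 1.667 × (2.996/0.54)².
n₁ = 1.667 × 30.78 = 51.3.
Round up: n₁ = 52, giving n₂ = 1.5 × 52 = 78.

n₁ = 52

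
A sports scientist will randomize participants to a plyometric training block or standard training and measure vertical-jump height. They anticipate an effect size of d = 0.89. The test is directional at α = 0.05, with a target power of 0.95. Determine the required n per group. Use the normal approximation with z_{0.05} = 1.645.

For two independent groups with equal n: n = 2·((z_{α} + z_β) / d)².
z_{α} + z_β = 1.645 + 1.645 = 3.290.
n = 2 × (3.290 / 0.89)² = 2 × 3.697² = 2 × 13.67 = 27.3.
Round up to the next whole participant.

n = 28 per group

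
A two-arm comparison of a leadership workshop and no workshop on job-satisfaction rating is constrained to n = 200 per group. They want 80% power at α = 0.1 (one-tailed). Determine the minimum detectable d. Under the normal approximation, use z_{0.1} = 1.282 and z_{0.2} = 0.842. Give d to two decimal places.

For two independent groups of n = 200 each: d_min = (z_{α} + z_β)·√(2/n).
z-sum = 1.282 + 0.842 = 2.124.
d_min = 2.124 × √(2/200) = 2.124 × 0.1000 = 0.212.

d_min ≈ 0.21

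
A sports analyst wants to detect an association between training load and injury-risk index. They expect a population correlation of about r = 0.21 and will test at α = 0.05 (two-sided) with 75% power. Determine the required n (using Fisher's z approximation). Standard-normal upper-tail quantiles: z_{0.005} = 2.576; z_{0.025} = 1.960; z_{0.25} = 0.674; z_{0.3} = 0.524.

Fisher's z: C = ½·ln((1+r)/(1−r)) = ½·ln(1.5316) = 0.2132.
n = ((z_{α/2} + z_β)/C)² + 3.
(1.960 + 0.674) / 0.2132 = 2.634 / 0.2132 = 12.355.
n = 12.355² + 3 = 152.64 + 3 = 155.6.
Round up.

n = 156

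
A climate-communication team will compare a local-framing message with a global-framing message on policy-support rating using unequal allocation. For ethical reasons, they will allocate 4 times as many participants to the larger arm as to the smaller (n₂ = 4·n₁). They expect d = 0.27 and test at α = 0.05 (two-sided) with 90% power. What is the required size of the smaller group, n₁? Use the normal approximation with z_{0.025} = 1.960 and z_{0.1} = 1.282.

With allocation ratio k = n₂/n₁ = 4, Var(x̄₁−x̄₂) = σ²(1/n₁ + 1/(k·n₁)) = σ²·(k+1)/(k·n₁).
So n₁ = (1 + 1/k)·((z_{α/2} + z_β)/d)² = 1.250 × (3.242/0.27)².
n₁ = 1.250 × 144.18 = 180.2.
Round up: n₁ = 181, giving n₂ = 4 × 181 = 724.

n₁ = 181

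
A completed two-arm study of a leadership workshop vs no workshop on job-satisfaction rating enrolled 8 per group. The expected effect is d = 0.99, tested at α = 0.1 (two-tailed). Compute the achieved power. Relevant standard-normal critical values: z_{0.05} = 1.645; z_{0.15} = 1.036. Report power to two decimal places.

power ≈ 0.63

For two equal groups, power = Φ(d·√(n/2) − z_{α/2}).
d·√(n/2) = 0.99 × √(8/2) = 0.99 × 2.000 = 1.980.
z_β = 1.980 − 1.645 = 0.335.
Power = Φ(0.335) = 0.631.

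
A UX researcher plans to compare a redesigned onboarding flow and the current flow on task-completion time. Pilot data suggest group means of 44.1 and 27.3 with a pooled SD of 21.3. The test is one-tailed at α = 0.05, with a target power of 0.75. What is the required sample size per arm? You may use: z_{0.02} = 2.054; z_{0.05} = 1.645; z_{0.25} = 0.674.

Cohen's d = |M₁ − M₂| / SD_pooled = |44.1 − 27.3| / 21.3 = 16.8 / 21.3 = 0.789.
For two independent groups with equal n: n = 2·((z_{α} + z_β) / d)².
z_{α} + z_β = 1.645 + 0.674 = 2.319.
n = 2 × (2.319 / 0.789)² = 2 × 2.939² = 2 × 8.64 = 17.3.
Round up to the next whole participant.

n = 18 per group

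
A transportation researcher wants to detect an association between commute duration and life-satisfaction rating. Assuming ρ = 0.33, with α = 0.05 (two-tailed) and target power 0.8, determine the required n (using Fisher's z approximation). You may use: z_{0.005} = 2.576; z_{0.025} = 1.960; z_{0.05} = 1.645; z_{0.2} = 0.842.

n = 70

Fisher's z: C = ½·ln((1+r)/(1−r)) = ½·ln(1.9851) = 0.3428.
n = ((z_{α/2} + z_β)/C)² + 3.
(1.960 + 0.842) / 0.3428 = 2.802 / 0.3428 = 8.174.
n = 8.174² + 3 = 66.81 + 3 = 69.8.
Round up.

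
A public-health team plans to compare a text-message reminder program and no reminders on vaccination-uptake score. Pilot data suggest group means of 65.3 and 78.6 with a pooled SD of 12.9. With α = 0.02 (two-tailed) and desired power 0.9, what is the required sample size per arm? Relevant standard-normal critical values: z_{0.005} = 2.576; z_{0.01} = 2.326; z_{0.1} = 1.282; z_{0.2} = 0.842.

n = 25 per group

Cohen's d = |M₁ − M₂| / SD_pooled = |65.3 − 78.6| / 12.9 = 13.3 / 12.9 = 1.031.
For two independent groups with equal n: n = 2·((z_{α/2} + z_β) / d)².
z_{α/2} + z_β = 2.326 + 1.282 = 3.608.
n = 2 × (3.608 / 1.031)² = 2 × 3.500² = 2 × 12.25 = 24.5.
Round up to the next whole participant.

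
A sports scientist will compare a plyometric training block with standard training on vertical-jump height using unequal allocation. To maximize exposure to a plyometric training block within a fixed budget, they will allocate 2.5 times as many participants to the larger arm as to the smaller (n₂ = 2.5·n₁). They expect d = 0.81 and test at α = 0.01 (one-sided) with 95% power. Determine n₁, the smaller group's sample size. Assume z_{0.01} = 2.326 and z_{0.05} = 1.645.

With allocation ratio k = n₂/n₁ = 2.5, Var(x̄₁−x̄₂) = σ²(1/n₁ + 1/(k·n₁)) = σ²·(k+1)/(k·n₁).
So n₁ = (1 + 1/k)·((z_{α} + z_β)/d)² = 1.400 × (3.971/0.81)².
n₁ = 1.400 × 24.03 = 33.6.
Round up: n₁ = 34, giving n₂ = 2.5 × 34 = 85.

n₁ = 34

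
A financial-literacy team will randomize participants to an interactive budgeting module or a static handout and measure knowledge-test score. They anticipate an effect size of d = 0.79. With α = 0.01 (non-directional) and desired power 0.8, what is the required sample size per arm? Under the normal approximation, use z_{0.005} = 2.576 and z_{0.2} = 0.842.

For two independent groups with equal n: n = 2·((z_{α/2} + z_β) / d)².
z_{α/2} + z_β = 2.576 + 0.842 = 3.418.
n = 2 × (3.418 / 0.79)² = 2 × 4.327² = 2 × 18.72 = 37.4.
Round up to the next whole participant.

n = 38 per group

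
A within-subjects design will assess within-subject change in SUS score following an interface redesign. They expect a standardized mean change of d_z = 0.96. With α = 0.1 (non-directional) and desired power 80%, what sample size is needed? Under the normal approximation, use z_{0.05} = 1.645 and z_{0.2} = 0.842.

n = 7 pairs

For a paired (one-sample on differences) test: n = ((z_{α/2} + z_β) / d)².
z_{α/2} + z_β = 1.645 + 0.842 = 2.487.
n = (2.487 / 0.96)² = 2.591² = 6.71.
Round up.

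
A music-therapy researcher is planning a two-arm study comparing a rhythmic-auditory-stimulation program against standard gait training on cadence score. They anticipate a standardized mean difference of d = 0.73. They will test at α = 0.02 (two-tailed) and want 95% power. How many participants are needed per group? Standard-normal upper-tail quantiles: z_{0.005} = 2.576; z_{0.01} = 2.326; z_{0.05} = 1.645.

For two independent groups with equal n: n = 2·((z_{α/2} + z_β) / d)².
z_{α/2} + z_β = 2.326 + 1.645 = 3.971.
n = 2 × (3.971 / 0.73)² = 2 × 5.440² = 2 × 29.59 = 59.2.
Round up to the next whole participant.

n = 60 per group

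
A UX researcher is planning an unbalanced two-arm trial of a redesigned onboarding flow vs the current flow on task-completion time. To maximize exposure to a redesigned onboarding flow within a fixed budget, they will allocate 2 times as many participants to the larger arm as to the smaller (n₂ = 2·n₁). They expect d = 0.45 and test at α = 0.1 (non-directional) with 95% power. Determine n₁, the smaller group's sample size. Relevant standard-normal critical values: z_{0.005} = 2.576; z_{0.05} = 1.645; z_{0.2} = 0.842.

With allocation ratio k = n₂/n₁ = 2, Var(x̄₁−x̄₂) = σ²(1/n₁ + 1/(k·n₁)) = σ²·(k+1)/(k·n₁).
So n₁ = (1 + 1/k)·((z_{α/2} + z_β)/d)² = 1.500 × (3.290/0.45)².
n₁ = 1.500 × 53.45 = 80.2.
Round up: n₁ = 81, giving n₂ = 2 × 81 = 162.

n₁ = 81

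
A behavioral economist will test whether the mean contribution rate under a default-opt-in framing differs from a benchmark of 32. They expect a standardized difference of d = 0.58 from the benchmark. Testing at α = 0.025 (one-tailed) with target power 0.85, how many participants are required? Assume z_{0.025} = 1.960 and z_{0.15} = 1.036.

For a one-sample test: n = ((z_{α} + z_β) / d)².
z_{α} + z_β = 1.960 + 1.036 = 2.996.
n = (2.996 / 0.58)² = 5.166² = 26.68.
Round up.

n = 27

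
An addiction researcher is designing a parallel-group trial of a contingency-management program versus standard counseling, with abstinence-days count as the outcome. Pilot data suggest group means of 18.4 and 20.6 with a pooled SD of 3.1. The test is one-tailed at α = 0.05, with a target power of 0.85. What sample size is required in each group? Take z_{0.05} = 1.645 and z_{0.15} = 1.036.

Cohen's d = |M₁ − M₂| / SD_pooled = |18.4 − 20.6| / 3.1 = 2.2 / 3.1 = 0.710.
For two independent groups with equal n: n = 2·((z_{α} + z_β) / d)².
z_{α} + z_β = 1.645 + 1.036 = 2.681.
n = 2 × (2.681 / 0.710)² = 2 × 3.776² = 2 × 14.26 = 28.5.
Round up to the next whole participant.

n = 29 per group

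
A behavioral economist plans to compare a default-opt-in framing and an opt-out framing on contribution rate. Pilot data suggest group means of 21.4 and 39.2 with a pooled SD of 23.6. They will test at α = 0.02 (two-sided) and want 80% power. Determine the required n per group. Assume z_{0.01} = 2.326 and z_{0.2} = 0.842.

n = 36 per group

Cohen's d = |M₁ − M₂| / SD_pooled = |21.4 − 39.2| / 23.6 = 17.8 / 23.6 = 0.754.
For two independent groups with equal n: n = 2·((z_{α/2} + z_β) / d)².
z_{α/2} + z_β = 2.326 + 0.842 = 3.168.
n = 2 × (3.168 / 0.754)² = 2 × 4.202² = 2 × 17.65 = 35.3.
Round up to the next whole participant.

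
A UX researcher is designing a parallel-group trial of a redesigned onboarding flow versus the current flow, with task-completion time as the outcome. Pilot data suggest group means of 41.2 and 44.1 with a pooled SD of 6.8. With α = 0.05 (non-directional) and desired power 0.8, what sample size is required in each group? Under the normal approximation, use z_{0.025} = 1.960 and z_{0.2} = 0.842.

Cohen's d = |M₁ − M₂| / SD_pooled = |41.2 − 44.1| / 6.8 = 2.9 / 6.8 = 0.426.
For two independent groups with equal n: n = 2·((z_{α/2} + z_β) / d)².
z_{α/2} + z_β = 1.960 + 0.842 = 2.802.
n = 2 × (2.802 / 0.426)² = 2 × 6.577² = 2 × 43.26 = 86.5.
Round up to the next whole participant.

n = 87 per group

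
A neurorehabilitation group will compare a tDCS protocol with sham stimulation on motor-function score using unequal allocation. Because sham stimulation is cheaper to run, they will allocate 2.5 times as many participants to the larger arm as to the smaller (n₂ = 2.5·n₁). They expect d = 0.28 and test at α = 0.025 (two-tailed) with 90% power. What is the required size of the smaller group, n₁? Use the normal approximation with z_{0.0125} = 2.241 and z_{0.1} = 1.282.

n₁ = 222

With allocation ratio k = n₂/n₁ = 2.5, Var(x̄₁−x̄₂) = σ²(1/n₁ + 1/(k·n₁)) = σ²·(k+1)/(k·n₁).
So n₁ = (1 + 1/k)·((z_{α/2} + z_β)/d)² = 1.400 × (3.523/0.28)².
n₁ = 1.400 × 158.31 = 221.6.
Round up: n₁ = 222, giving n₂ = 2.5 × 222 = 555.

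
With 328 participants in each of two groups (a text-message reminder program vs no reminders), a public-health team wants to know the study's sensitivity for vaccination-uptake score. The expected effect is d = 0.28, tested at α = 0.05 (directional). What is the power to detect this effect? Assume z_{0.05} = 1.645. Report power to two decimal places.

For two equal groups, power = Φ(d·√(n/2) − z_{α}).
d·√(n/2) = 0.28 × √(328/2) = 0.28 × 12.806 = 3.586.
z_β = 3.586 − 1.645 = 1.941.
Power = Φ(1.941) = 0.974.

power ≈ 0.97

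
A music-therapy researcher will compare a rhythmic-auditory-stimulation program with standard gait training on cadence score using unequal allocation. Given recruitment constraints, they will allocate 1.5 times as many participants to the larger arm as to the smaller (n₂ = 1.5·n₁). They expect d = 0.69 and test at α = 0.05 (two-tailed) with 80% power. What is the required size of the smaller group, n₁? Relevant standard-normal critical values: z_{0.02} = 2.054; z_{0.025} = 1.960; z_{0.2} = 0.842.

With allocation ratio k = n₂/n₁ = 1.5, Var(x̄₁−x̄₂) = σ²(1/n₁ + 1/(k·n₁)) = σ²·(k+1)/(k·n₁).
So n₁ = (1 + 1/k)·((z_{α/2} + z_β)/d)² = 1.667 × (2.802/0.69)².
n₁ = 1.667 × 16.49 = 27.5.
Round up: n₁ = 28, giving n₂ = 1.5 × 28 = 42.

n₁ = 28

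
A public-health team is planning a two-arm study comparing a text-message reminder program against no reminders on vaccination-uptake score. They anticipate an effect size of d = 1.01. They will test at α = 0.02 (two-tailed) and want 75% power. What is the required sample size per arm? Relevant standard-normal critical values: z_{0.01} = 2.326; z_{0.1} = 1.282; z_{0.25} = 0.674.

n = 18 per group

For two independent groups with equal n: n = 2·((z_{α/2} + z_β) / d)².
z_{α/2} + z_β = 2.326 + 0.674 = 3.000.
n = 2 × (3.000 / 1.01)² = 2 × 2.970² = 2 × 8.82 = 17.6.
Round up to the next whole participant.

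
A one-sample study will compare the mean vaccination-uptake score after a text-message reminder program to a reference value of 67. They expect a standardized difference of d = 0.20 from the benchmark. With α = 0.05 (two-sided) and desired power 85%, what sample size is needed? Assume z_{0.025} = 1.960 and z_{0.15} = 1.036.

For a one-sample test: n = ((z_{α/2} + z_β) / d)².
z_{α/2} + z_β = 1.960 + 1.036 = 2.996.
n = (2.996 / 0.20)² = 14.980² = 224.40.
Round up.

n = 225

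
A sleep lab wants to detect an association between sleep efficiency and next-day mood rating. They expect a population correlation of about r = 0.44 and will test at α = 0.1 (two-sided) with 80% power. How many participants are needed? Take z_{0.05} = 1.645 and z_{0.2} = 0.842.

n = 31

Fisher's z: C = ½·ln((1+r)/(1−r)) = ½·ln(2.5714) = 0.4722.
n = ((z_{α/2} + z_β)/C)² + 3.
(1.645 + 0.842) / 0.4722 = 2.487 / 0.4722 = 5.267.
n = 5.267² + 3 = 27.74 + 3 = 30.7.
Round up.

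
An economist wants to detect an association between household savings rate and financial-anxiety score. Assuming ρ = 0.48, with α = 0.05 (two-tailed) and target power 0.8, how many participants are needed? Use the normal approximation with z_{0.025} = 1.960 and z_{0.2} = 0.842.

Fisher's z: C = ½·ln((1+r)/(1−r)) = ½·ln(2.8462) = 0.5230.
n = ((z_{α/2} + z_β)/C)² + 3.
(1.960 + 0.842) / 0.5230 = 2.802 / 0.5230 = 5.358.
n = 5.358² + 3 = 28.70 + 3 = 31.7.
Round up.

n = 32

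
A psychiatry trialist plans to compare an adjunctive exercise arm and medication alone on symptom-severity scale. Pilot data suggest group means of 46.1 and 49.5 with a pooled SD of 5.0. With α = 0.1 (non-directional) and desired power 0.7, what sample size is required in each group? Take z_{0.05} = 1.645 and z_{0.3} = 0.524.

n = 21 per group

Cohen's d = |M₁ − M₂| / SD_pooled = |46.1 − 49.5| / 5.0 = 3.4 / 5.0 = 0.680.
For two independent groups with equal n: n = 2·((z_{α/2} + z_β) / d)².
z_{α/2} + z_β = 1.645 + 0.524 = 2.169.
n = 2 × (2.169 / 0.680)² = 2 × 3.190² = 2 × 10.17 = 20.3.
Round up to the next whole participant.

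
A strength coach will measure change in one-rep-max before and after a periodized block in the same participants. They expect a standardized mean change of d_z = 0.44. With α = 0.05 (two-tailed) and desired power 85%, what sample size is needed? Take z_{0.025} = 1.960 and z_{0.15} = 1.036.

For a paired (one-sample on differences) test: n = ((z_{α/2} + z_β) / d)².
z_{α/2} + z_β = 1.960 + 1.036 = 2.996.
n = (2.996 / 0.44)² = 6.809² = 46.36.
Round up.

n = 47 pairs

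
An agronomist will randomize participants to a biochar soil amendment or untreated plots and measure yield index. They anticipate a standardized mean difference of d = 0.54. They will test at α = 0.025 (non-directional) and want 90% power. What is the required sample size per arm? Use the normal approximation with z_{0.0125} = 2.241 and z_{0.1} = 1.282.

For two independent groups with equal n: n = 2·((z_{α/2} + z_β) / d)².
z_{α/2} + z_β = 2.241 + 1.282 = 3.523.
n = 2 × (3.523 / 0.54)² = 2 × 6.524² = 2 × 42.56 = 85.1.
Round up to the next whole participant.

n = 86 per group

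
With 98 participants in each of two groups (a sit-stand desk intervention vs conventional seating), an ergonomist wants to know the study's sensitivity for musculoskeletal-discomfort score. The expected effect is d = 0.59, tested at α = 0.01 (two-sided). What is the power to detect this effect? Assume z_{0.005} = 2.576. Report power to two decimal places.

power ≈ 0.94

For two equal groups, power = Φ(d·√(n/2) − z_{α/2}).
d·√(n/2) = 0.59 × √(98/2) = 0.59 × 7.000 = 4.130.
z_β = 4.130 − 2.576 = 1.554.
Power = Φ(1.554) = 0.940.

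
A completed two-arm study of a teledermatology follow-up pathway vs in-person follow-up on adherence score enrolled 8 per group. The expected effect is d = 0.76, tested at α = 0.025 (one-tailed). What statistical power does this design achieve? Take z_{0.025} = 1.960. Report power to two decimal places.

power ≈ 0.33

For two equal groups, power = Φ(d·√(n/2) − z_{α}).
d·√(n/2) = 0.76 × √(8/2) = 0.76 × 2.000 = 1.520.
z_β = 1.520 − 1.960 = -0.440.
Power = Φ(-0.440) = 0.330.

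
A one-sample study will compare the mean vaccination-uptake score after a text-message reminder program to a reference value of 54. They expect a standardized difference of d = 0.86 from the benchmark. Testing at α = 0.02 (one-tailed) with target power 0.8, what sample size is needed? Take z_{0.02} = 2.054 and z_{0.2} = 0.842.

For a one-sample test: n = ((z_{α} + z_β) / d)².
z_{α} + z_β = 2.054 + 0.842 = 2.896.
n = (2.896 / 0.86)² = 3.367² = 11.34.
Round up.

n = 12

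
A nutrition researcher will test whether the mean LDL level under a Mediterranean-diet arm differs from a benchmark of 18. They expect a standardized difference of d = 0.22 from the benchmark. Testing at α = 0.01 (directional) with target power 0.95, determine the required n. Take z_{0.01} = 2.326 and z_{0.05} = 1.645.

For a one-sample test: n = ((z_{α} + z_β) / d)².
z_{α} + z_β = 2.326 + 1.645 = 3.971.
n = (3.971 / 0.22)² = 18.050² = 325.80.
Round up.

n = 326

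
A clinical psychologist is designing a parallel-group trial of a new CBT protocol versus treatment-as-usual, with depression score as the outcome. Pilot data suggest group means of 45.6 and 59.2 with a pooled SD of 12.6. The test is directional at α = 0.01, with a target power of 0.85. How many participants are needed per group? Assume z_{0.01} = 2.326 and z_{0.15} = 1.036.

Cohen's d = |M₁ − M₂| / SD_pooled = |45.6 − 59.2| / 12.6 = 13.6 / 12.6 = 1.079.
For two independent groups with equal n: n = 2·((z_{α} + z_β) / d)².
z_{α} + z_β = 2.326 + 1.036 = 3.362.
n = 2 × (3.362 / 1.079)² = 2 × 3.116² = 2 × 9.71 = 19.4.
Round up to the next whole participant.

n = 20 per group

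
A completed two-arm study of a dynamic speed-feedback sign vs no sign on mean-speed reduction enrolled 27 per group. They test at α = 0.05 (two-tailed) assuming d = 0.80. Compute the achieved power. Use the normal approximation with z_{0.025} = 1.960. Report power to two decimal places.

power ≈ 0.84

For two equal groups, power = Φ(d·√(n/2) − z_{α/2}).
d·√(n/2) = 0.80 × √(27/2) = 0.80 × 3.674 = 2.939.
z_β = 2.939 − 1.960 = 0.979.
Power = Φ(0.979) = 0.836.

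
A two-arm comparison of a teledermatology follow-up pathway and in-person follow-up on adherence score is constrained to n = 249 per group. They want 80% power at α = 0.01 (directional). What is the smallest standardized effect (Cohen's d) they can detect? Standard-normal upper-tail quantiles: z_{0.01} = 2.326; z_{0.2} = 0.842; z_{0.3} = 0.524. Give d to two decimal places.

For two independent groups of n = 249 each: d_min = (z_{α} + z_β)·√(2/n).
z-sum = 2.326 + 0.842 = 3.168.
d_min = 3.168 × √(2/249) = 3.168 × 0.0896 = 0.284.

d_min ≈ 0.28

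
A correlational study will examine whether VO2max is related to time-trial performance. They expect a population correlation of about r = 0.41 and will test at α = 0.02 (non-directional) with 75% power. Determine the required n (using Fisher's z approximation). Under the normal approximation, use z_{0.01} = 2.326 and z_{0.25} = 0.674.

Fisher's z: C = ½·ln((1+r)/(1−r)) = ½·ln(2.3898) = 0.4356.
n = ((z_{α/2} + z_β)/C)² + 3.
(2.326 + 0.674) / 0.4356 = 3.000 / 0.4356 = 6.887.
n = 6.887² + 3 = 47.43 + 3 = 50.4.
Round up.

n = 51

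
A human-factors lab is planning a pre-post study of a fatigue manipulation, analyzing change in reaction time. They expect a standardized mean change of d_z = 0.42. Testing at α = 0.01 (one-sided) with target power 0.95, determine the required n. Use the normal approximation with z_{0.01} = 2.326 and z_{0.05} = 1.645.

n = 90 pairs

For a paired (one-sample on differences) test: n = ((z_{α} + z_β) / d)².
z_{α} + z_β = 2.326 + 1.645 = 3.971.
n = (3.971 / 0.42)² = 9.455² = 89.39.
Round up.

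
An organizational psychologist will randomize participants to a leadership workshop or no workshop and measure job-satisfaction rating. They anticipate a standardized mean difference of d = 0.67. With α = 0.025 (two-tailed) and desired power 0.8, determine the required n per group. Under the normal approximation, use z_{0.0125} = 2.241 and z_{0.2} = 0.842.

For two independent groups with equal n: n = 2·((z_{α/2} + z_β) / d)².
z_{α/2} + z_β = 2.241 + 0.842 = 3.083.
n = 2 × (3.083 / 0.67)² = 2 × 4.601² = 2 × 21.17 = 42.3.
Round up to the next whole participant.

n = 43 per group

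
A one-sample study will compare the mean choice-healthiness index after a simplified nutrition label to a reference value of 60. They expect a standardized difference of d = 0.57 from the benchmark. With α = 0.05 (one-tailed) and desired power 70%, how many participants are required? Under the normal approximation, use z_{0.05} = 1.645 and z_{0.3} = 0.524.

For a one-sample test: n = ((z_{α} + z_β) / d)².
z_{α} + z_β = 1.645 + 0.524 = 2.169.
n = (2.169 / 0.57)² = 3.805² = 14.48.
Round up.

n = 15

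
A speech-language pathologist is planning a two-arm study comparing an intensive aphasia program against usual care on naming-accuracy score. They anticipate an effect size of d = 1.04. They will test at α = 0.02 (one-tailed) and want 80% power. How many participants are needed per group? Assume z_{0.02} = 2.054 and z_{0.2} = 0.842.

For two independent groups with equal n: n = 2·((z_{α} + z_β) / d)².
z_{α} + z_β = 2.054 + 0.842 = 2.896.
n = 2 × (2.896 / 1.04)² = 2 × 2.785² = 2 × 7.75 = 15.5.
Round up to the next whole participant.

n = 16 per group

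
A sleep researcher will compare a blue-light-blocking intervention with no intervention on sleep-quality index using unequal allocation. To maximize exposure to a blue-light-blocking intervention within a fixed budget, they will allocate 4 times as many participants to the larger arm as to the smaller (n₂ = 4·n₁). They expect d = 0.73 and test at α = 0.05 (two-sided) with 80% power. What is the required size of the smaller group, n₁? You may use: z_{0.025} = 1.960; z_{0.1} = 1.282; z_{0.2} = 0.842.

With allocation ratio k = n₂/n₁ = 4, Var(x̄₁−x̄₂) = σ²(1/n₁ + 1/(k·n₁)) = σ²·(k+1)/(k·n₁).
So n₁ = (1 + 1/k)·((z_{α/2} + z_β)/d)² = 1.250 × (2.802/0.73)².
n₁ = 1.250 × 14.73 = 18.4.
Round up: n₁ = 19, giving n₂ = 4 × 19 = 76.

n₁ = 19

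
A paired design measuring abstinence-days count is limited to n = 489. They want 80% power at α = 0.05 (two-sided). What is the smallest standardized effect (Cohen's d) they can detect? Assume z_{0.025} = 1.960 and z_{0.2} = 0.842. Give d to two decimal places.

d_min ≈ 0.13

For a single sample (or paired design) of n = 489: d_min = (z_{α/2} + z_β)/√n.
z-sum = 1.960 + 0.842 = 2.802.
d_min = 2.802 / √489 = 2.802 / 22.113 = 0.127.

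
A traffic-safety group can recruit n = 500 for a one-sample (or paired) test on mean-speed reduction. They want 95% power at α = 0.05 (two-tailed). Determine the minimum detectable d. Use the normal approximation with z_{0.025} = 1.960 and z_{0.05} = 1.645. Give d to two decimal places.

For a single sample (or paired design) of n = 500: d_min = (z_{α/2} + z_β)/√n.
z-sum = 1.960 + 1.645 = 3.605.
d_min = 3.605 / √500 = 3.605 / 22.361 = 0.161.

d_min ≈ 0.16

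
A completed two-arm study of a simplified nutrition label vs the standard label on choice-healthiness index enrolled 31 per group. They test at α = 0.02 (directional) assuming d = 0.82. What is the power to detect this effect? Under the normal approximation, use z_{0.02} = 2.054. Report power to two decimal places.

For two equal groups, power = Φ(d·√(n/2) − z_{α}).
d·√(n/2) = 0.82 × √(31/2) = 0.82 × 3.937 = 3.228.
z_β = 3.228 − 2.054 = 1.174.
Power = Φ(1.174) = 0.880.

power ≈ 0.88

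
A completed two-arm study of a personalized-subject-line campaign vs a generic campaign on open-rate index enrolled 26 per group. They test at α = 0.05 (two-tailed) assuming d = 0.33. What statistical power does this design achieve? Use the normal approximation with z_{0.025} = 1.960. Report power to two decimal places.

power ≈ 0.22

For two equal groups, power = Φ(d·√(n/2) − z_{α/2}).
d·√(n/2) = 0.33 × √(26/2) = 0.33 × 3.606 = 1.190.
z_β = 1.190 − 1.960 = -0.770.
Power = Φ(-0.770) = 0.221.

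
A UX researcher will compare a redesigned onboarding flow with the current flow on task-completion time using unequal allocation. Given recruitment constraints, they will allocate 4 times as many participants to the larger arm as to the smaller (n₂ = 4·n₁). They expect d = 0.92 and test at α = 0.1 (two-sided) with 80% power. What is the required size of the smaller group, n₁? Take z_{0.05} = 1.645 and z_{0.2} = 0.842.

n₁ = 10

With allocation ratio k = n₂/n₁ = 4, Var(x̄₁−x̄₂) = σ²(1/n₁ + 1/(k·n₁)) = σ²·(k+1)/(k·n₁).
So n₁ = (1 + 1/k)·((z_{α/2} + z_β)/d)² = 1.250 × (2.487/0.92)².
n₁ = 1.250 × 7.31 = 9.1.
Round up: n₁ = 10, giving n₂ = 4 × 10 = 40.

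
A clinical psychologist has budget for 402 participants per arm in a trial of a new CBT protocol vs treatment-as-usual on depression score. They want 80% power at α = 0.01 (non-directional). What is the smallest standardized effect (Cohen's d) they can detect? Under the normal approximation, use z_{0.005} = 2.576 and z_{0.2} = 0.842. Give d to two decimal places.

d_min ≈ 0.24

For two independent groups of n = 402 each: d_min = (z_{α/2} + z_β)·√(2/n).
z-sum = 2.576 + 0.842 = 3.418.
d_min = 3.418 × √(2/402) = 3.418 × 0.0705 = 0.241.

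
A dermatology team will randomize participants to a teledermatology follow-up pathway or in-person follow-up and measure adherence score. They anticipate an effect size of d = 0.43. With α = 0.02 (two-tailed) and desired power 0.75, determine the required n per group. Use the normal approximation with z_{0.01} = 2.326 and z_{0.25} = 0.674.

n = 98 per group

For two independent groups with equal n: n = 2·((z_{α/2} + z_β) / d)².
z_{α/2} + z_β = 2.326 + 0.674 = 3.000.
n = 2 × (3.000 / 0.43)² = 2 × 6.977² = 2 × 48.67 = 97.3.
Round up to the next whole participant.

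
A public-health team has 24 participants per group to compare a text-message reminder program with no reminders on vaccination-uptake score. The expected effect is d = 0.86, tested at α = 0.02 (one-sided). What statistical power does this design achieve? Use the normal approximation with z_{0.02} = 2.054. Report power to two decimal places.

For two equal groups, power = Φ(d·√(n/2) − z_{α}).
d·√(n/2) = 0.86 × √(24/2) = 0.86 × 3.464 = 2.979.
z_β = 2.979 − 2.054 = 0.925.
Power = Φ(0.925) = 0.823.

power ≈ 0.82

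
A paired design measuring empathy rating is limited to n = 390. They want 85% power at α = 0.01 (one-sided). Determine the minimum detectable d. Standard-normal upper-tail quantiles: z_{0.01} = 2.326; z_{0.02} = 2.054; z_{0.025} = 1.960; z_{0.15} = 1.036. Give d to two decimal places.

d_min ≈ 0.17

For a single sample (or paired design) of n = 390: d_min = (z_{α} + z_β)/√n.
z-sum = 2.326 + 1.036 = 3.362.
d_min = 3.362 / √390 = 3.362 / 19.748 = 0.170.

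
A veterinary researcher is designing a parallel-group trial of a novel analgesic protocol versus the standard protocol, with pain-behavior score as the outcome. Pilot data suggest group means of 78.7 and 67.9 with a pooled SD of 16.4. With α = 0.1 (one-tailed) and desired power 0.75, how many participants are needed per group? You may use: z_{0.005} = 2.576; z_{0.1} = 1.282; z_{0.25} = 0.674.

Cohen's d = |M₁ − M₂| / SD_pooled = |78.7 − 67.9| / 16.4 = 10.8 / 16.4 = 0.659.
For two independent groups with equal n: n = 2·((z_{α} + z_β) / d)².
z_{α} + z_β = 1.282 + 0.674 = 1.956.
n = 2 × (1.956 / 0.659)² = 2 × 2.968² = 2 × 8.81 = 17.6.
Round up to the next whole participant.

n = 18 per group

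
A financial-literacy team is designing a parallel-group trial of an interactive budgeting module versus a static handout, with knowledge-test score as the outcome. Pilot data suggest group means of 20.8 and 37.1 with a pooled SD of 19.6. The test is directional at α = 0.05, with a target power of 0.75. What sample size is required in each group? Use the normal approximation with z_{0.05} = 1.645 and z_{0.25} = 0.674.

Cohen's d = |M₁ − M₂| / SD_pooled = |20.8 − 37.1| / 19.6 = 16.3 / 19.6 = 0.832.
For two independent groups with equal n: n = 2·((z_{α} + z_β) / d)².
z_{α} + z_β = 1.645 + 0.674 = 2.319.
n = 2 × (2.319 / 0.832)² = 2 × 2.787² = 2 × 7.77 = 15.5.
Round up to the next whole participant.

n = 16 per group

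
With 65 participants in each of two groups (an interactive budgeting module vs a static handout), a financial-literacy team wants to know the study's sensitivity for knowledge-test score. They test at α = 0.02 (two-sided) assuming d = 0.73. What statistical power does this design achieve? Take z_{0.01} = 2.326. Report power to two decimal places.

For two equal groups, power = Φ(d·√(n/2) − z_{α/2}).
d·√(n/2) = 0.73 × √(65/2) = 0.73 × 5.701 = 4.162.
z_β = 4.162 − 2.326 = 1.836.
Power = Φ(1.836) = 0.967.

power ≈ 0.97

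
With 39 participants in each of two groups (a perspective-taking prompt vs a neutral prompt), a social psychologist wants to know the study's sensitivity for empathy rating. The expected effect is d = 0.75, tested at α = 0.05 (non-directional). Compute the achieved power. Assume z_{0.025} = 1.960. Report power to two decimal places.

power ≈ 0.91

For two equal groups, power = Φ(d·√(n/2) − z_{α/2}).
d·√(n/2) = 0.75 × √(39/2) = 0.75 × 4.416 = 3.312.
z_β = 3.312 − 1.960 = 1.352.
Power = Φ(1.352) = 0.912.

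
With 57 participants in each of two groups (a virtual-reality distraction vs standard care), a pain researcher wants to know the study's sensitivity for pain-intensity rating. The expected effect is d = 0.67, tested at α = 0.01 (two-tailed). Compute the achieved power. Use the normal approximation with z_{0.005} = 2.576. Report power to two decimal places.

For two equal groups, power = Φ(d·√(n/2) − z_{α/2}).
d·√(n/2) = 0.67 × √(57/2) = 0.67 × 5.339 = 3.577.
z_β = 3.577 − 2.576 = 1.001.
Power = Φ(1.001) = 0.842.

power ≈ 0.84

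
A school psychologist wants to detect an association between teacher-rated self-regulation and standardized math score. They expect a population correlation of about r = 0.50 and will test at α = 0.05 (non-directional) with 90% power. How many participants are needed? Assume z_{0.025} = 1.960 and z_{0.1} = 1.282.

Fisher's z: C = ½·ln((1+r)/(1−r)) = ½·ln(3.0000) = 0.5493.
n = ((z_{α/2} + z_β)/C)² + 3.
(1.960 + 1.282) / 0.5493 = 3.242 / 0.5493 = 5.902.
n = 5.902² + 3 = 34.83 + 3 = 37.8.
Round up.

n = 38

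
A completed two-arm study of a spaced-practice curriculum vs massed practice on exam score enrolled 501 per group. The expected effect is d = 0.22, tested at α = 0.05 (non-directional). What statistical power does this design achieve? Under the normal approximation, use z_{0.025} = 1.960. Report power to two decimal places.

For two equal groups, power = Φ(d·√(n/2) − z_{α/2}).
d·√(n/2) = 0.22 × √(501/2) = 0.22 × 15.827 = 3.482.
z_β = 3.482 − 1.960 = 1.522.
Power = Φ(1.522) = 0.936.

power ≈ 0.94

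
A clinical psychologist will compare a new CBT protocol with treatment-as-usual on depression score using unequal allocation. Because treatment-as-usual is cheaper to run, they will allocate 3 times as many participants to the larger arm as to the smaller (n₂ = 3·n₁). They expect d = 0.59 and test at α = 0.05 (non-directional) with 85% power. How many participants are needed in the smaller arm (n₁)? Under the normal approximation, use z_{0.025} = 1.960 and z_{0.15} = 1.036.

With allocation ratio k = n₂/n₁ = 3, Var(x̄₁−x̄₂) = σ²(1/n₁ + 1/(k·n₁)) = σ²·(k+1)/(k·n₁).
So n₁ = (1 + 1/k)·((z_{α/2} + z_β)/d)² = 1.333 × (2.996/0.59)².
n₁ = 1.333 × 25.79 = 34.4.
Round up: n₁ = 35, giving n₂ = 3 × 35 = 105.

n₁ = 35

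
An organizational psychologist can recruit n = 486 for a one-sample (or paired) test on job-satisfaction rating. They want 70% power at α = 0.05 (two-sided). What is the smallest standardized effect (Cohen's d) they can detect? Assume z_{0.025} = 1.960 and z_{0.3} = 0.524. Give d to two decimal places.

d_min ≈ 0.11

For a single sample (or paired design) of n = 486: d_min = (z_{α/2} + z_β)/√n.
z-sum = 1.960 + 0.524 = 2.484.
d_min = 2.484 / √486 = 2.484 / 22.045 = 0.113.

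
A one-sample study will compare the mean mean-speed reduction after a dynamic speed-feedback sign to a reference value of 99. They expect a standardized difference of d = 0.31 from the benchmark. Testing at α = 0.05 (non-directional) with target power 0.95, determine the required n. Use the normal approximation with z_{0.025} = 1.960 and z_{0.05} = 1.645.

n = 136

For a one-sample test: n = ((z_{α/2} + z_β) / d)².
z_{α/2} + z_β = 1.960 + 1.645 = 3.605.
n = (3.605 / 0.31)² = 11.629² = 135.23.
Round up.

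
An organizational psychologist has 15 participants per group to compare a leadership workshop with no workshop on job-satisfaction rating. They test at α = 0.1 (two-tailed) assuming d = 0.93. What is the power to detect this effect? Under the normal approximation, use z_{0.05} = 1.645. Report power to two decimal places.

power ≈ 0.82

For two equal groups, power = Φ(d·√(n/2) − z_{α/2}).
d·√(n/2) = 0.93 × √(15/2) = 0.93 × 2.739 = 2.547.
z_β = 2.547 − 1.645 = 0.902.
Power = Φ(0.902) = 0.816.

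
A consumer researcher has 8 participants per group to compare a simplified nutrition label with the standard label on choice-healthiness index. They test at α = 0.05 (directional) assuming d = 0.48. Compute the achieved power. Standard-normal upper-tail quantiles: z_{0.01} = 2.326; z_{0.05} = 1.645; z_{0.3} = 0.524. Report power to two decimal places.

For two equal groups, power = Φ(d·√(n/2) − z_{α}).
d·√(n/2) = 0.48 × √(8/2) = 0.48 × 2.000 = 0.960.
z_β = 0.960 − 1.645 = -0.685.
Power = Φ(-0.685) = 0.247.

power ≈ 0.25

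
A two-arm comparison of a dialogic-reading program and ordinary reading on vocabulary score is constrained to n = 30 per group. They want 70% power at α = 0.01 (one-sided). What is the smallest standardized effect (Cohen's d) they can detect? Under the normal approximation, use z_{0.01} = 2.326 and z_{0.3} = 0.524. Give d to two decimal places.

For two independent groups of n = 30 each: d_min = (z_{α} + z_β)·√(2/n).
z-sum = 2.326 + 0.524 = 2.850.
d_min = 2.850 × √(2/30) = 2.850 × 0.2582 = 0.736.

d_min ≈ 0.74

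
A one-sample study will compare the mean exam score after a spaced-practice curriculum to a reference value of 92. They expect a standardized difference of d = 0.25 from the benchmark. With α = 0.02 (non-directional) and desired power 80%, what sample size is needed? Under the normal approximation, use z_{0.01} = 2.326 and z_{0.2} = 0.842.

n = 161

For a one-sample test: n = ((z_{α/2} + z_β) / d)².
z_{α/2} + z_β = 2.326 + 0.842 = 3.168.
n = (3.168 / 0.25)² = 12.672² = 160.58.
Round up.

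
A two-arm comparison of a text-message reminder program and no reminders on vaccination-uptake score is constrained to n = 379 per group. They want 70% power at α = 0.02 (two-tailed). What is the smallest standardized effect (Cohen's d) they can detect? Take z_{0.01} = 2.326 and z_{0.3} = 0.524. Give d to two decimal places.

For two independent groups of n = 379 each: d_min = (z_{α/2} + z_β)·√(2/n).
z-sum = 2.326 + 0.524 = 2.850.
d_min = 2.850 × √(2/379) = 2.850 × 0.0726 = 0.207.

d_min ≈ 0.21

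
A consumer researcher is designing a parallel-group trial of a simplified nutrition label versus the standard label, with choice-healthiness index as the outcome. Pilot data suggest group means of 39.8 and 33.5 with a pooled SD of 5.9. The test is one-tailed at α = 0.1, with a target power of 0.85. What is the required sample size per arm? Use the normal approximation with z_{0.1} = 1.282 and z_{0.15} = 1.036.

Cohen's d = |M₁ − M₂| / SD_pooled = |39.8 − 33.5| / 5.9 = 6.3 / 5.9 = 1.068.
For two independent groups with equal n: n = 2·((z_{α} + z_β) / d)².
z_{α} + z_β = 1.282 + 1.036 = 2.318.
n = 2 × (2.318 / 1.068)² = 2 × 2.170² = 2 × 4.71 = 9.4.
Round up to the next whole participant.

n = 10 per group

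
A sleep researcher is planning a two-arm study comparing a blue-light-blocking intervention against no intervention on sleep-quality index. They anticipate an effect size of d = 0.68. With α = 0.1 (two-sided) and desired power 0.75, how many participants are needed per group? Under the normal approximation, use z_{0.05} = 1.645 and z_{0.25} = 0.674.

n = 24 per group

For two independent groups with equal n: n = 2·((z_{α/2} + z_β) / d)².
z_{α/2} + z_β = 1.645 + 0.674 = 2.319.
n = 2 × (2.319 / 0.68)² = 2 × 3.410² = 2 × 11.63 = 23.3.
Round up to the next whole participant.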